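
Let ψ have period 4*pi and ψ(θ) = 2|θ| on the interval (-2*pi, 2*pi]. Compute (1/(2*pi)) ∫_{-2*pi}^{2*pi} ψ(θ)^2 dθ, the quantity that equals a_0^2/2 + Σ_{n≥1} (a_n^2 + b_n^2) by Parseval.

(1/(2*pi)) ∫_{-2*pi}^{2*pi} ψ(θ)^2 dθ = (1/(2*pi)) · (64*pi**3/3) = 32*pi**2/3.

32*pi**2/3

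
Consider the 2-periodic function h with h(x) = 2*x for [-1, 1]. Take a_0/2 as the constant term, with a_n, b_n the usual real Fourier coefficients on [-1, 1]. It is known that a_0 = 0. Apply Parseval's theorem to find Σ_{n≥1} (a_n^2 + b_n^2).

Parseval: a_0^2/2 + Σ_{n≥1} (a_n^2+b_n^2) = ∫_{-1}^{1} h(x)^2 dx = 8/3.
Subtract a_0^2/2 = 0: Σ (a_n^2+b_n^2) = 8/3.

8/3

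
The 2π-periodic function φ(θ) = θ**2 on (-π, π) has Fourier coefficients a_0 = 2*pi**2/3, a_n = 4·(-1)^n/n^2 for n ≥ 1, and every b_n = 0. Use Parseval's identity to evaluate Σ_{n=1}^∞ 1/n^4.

Parseval: a_0^2/2 + Σ a_n^2 = (1/π) ∫_{-π}^{π} φ(θ)^2 dθ = 2*pi**4/5.
Subtract a_0^2/2 = 2*pi**4/9: Σ a_n^2 = 8*pi**4/45.
Since a_n^2 = 16/n^4, Σ 1/n^4 = pi**4/90.

pi**4/90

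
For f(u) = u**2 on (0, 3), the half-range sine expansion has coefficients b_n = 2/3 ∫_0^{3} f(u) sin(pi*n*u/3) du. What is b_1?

-72/pi**3 + 18/pi

b_1 = 2/3 ∫_0^{3} (u**2) sin(pi*u/3) du.
Integrating by parts twice (tabular method), an antiderivative of (u**2) sin(pi*u/3) is -3*u**2*cos(pi*u/3)/pi + 18*u*sin(pi*u/3)/pi**2 + 54*cos(pi*u/3)/pi**3; evaluating from 0 to 3: ∫_{0}^{3} (u**2) sin(pi*u/3) du = (-54/pi**3 + 27/pi) - (54/pi**3) = -108/pi**3 + 27/pi.
Hence b_1 = (2/3)·(-108/pi**3 + 27/pi) = -72/pi**3 + 18/pi.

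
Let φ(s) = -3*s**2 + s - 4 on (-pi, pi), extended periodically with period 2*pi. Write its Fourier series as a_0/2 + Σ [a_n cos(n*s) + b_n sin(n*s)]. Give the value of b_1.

b_1 = 1/pi ∫_{-pi}^{pi} φ(s) sin(s) ds.
Integrating by parts twice (tabular method), an antiderivative of (-3*s**2 + s - 4) sin(s) is 3*s**2*cos(s) - 6*s*sin(s) - s*cos(s) + sin(s) - 2*cos(s); evaluating from -pi to pi: ∫_{-pi}^{pi} (-3*s**2 + s - 4) sin(s) ds = (-3*pi**2 + 2 + pi) - (-3*pi**2 - pi + 2) = 2*pi.
Hence b_1 = (1/pi)·(2*pi) = 2.

2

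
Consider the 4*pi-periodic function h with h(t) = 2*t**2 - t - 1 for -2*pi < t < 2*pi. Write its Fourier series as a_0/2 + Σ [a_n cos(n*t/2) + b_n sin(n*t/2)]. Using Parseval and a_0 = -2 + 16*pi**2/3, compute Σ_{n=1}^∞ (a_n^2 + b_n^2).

8*pi**2*(15 + 64*pi**2)/45

Parseval: a_0^2/2 + Σ_{n≥1} (a_n^2+b_n^2) = (1/(2*pi)) ∫_{-2*pi}^{2*pi} h(t)^2 dt = -8*pi**2 + 2 + 128*pi**4/5.
Subtract a_0^2/2 = 2*(3 - 8*pi**2)**2/9: Σ (a_n^2+b_n^2) = 8*pi**2*(15 + 64*pi**2)/45.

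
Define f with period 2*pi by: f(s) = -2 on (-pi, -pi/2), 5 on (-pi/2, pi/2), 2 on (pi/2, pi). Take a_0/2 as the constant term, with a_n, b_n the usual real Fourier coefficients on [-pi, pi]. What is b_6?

-4/(3*pi)

b_6 = 1/pi ∫_{-pi}^{pi} f(s) sin(6*s) ds.
Split the integral at the breakpoints.
Directly, an antiderivative of (-2) sin(6*s) is cos(6*s)/3; evaluating from -pi to -pi/2: ∫_{-pi}^{-pi/2} (-2) sin(6*s) ds = (-1/3) - (1/3) = -2/3.
Directly, an antiderivative of (5) sin(6*s) is -5*cos(6*s)/6; evaluating from -pi/2 to pi/2: ∫_{-pi/2}^{pi/2} (5) sin(6*s) ds = (5/6) - (5/6) = 0.
Directly, an antiderivative of (2) sin(6*s) is -cos(6*s)/3; evaluating from pi/2 to pi: ∫_{pi/2}^{pi} (2) sin(6*s) ds = (-1/3) - (1/3) = -2/3.
Summing the pieces and multiplying by (1/pi) gives b_6 = -4/(3*pi).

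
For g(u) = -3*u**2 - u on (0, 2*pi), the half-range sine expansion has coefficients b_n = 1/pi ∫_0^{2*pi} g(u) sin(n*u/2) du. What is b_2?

b_2 = 1/pi ∫_0^{2*pi} (-3*u**2 - u) sin(u) du.
Integrating by parts twice (tabular method), an antiderivative of (-3*u**2 - u) sin(u) is 3*u**2*cos(u) - 6*u*sin(u) + u*cos(u) - sin(u) - 6*cos(u); evaluating from 0 to 2*pi: ∫_{0}^{2*pi} (-3*u**2 - u) sin(u) du = (-6 + 2*pi + 12*pi**2) - (-6) = 2*pi*(1 + 6*pi).
Hence b_2 = (1/pi)·(2*pi*(1 + 6*pi)) = 2 + 12*pi.

2 + 12*pi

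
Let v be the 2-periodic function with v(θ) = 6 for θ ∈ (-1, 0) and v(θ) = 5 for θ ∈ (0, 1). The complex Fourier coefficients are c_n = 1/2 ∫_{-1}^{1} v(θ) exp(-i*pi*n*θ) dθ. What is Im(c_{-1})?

-1/pi

Since v is real-valued, Im(c_{-1}) = -1/2 ∫_{-1}^{1} v(θ) sin(-pi*θ) dθ = b_{1}/2.
Split the integral at the breakpoints.
Directly, an antiderivative of (6) sin(-pi*θ) is 6*cos(pi*θ)/pi; evaluating from -1 to 0: ∫_{-1}^{0} (6) sin(-pi*θ) dθ = (6/pi) - (-6/pi) = 12/pi.
Directly, an antiderivative of (5) sin(-pi*θ) is 5*cos(pi*θ)/pi; evaluating from 0 to 1: ∫_{0}^{1} (5) sin(-pi*θ) dθ = (-5/pi) - (5/pi) = -10/pi.
So ∫_{-1}^{1} v(θ) sin(-pi*θ) dθ = 2/pi.
Hence Im(c_{-1}) = (-1/2)·(2/pi) = -1/pi.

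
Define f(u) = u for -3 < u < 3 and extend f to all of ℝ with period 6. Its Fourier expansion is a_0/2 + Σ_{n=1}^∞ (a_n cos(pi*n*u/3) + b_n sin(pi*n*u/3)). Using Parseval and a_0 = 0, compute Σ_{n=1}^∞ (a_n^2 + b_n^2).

6

Parseval: a_0^2/2 + Σ_{n≥1} (a_n^2+b_n^2) = 1/3 ∫_{-3}^{3} f(u)^2 du = 6.
Subtract a_0^2/2 = 0: Σ (a_n^2+b_n^2) = 6.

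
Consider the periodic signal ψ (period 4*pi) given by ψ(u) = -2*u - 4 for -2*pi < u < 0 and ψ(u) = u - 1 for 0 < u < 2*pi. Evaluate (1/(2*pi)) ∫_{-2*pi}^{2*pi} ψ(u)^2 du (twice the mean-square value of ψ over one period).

-18*pi + 17 + 20*pi**2/3

(1/(2*pi)) ∫_{-2*pi}^{2*pi} ψ(u)^2 du = (1/(2*pi)) · (2*pi*(-54*pi + 51 + 20*pi**2)/3) = -18*pi + 17 + 20*pi**2/3.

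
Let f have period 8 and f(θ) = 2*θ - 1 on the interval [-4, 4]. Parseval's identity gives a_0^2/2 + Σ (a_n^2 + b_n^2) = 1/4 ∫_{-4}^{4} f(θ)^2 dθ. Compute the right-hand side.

1/4 ∫_{-4}^{4} f(θ)^2 dθ = 1/4 · (536/3) = 134/3.

134/3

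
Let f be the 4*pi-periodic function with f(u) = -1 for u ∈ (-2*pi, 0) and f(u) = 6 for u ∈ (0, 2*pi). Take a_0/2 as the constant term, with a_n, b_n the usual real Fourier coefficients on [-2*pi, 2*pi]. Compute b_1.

b_1 = (1/(2*pi)) ∫_{-2*pi}^{2*pi} f(u) sin(u/2) du.
Split the integral at the breakpoints.
Directly, an antiderivative of (-1) sin(u/2) is 2*cos(u/2); evaluating from -2*pi to 0: ∫_{-2*pi}^{0} (-1) sin(u/2) du = (2) - (-2) = 4.
Directly, an antiderivative of (6) sin(u/2) is -12*cos(u/2); evaluating from 0 to 2*pi: ∫_{0}^{2*pi} (6) sin(u/2) du = (12) - (-12) = 24.
Summing the pieces and multiplying by (1/(2*pi)) gives b_1 = 14/pi.

14/pi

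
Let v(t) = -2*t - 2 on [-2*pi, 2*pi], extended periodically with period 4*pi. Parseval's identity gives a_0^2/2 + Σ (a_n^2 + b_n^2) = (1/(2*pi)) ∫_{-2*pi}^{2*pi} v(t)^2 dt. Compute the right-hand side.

8 + 32*pi**2/3

(1/(2*pi)) ∫_{-2*pi}^{2*pi} v(t)^2 dt = (1/(2*pi)) · (16*pi + 64*pi**3/3) = 8 + 32*pi**2/3.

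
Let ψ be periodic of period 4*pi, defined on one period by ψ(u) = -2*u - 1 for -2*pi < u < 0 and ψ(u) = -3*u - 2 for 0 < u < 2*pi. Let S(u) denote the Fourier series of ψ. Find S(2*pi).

-pi - 3/2

u = 2*pi differs from u = -2*pi by 1 full period(s), and the series is 4*pi-periodic.
At u = -2*pi the one-sided limits are ψ(-2*pi^-) = -6*pi - 2 and ψ(-2*pi^+) = -1 + 4*pi.
By Dirichlet's theorem the series converges to their average, [(-6*pi - 2) + (-1 + 4*pi)]/2 = -pi - 3/2.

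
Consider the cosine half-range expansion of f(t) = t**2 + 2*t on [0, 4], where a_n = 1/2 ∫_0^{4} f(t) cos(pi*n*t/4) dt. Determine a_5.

a_5 = 1/2 ∫_0^{4} (t**2 + 2*t) cos(5*pi*t/4) dt.
Integrating by parts twice (tabular method), an antiderivative of (t**2 + 2*t) cos(5*pi*t/4) is 4*t**2*sin(5*pi*t/4)/(5*pi) + 8*t*sin(5*pi*t/4)/(5*pi) + 32*t*cos(5*pi*t/4)/(25*pi**2) - 128*sin(5*pi*t/4)/(125*pi**3) + 32*cos(5*pi*t/4)/(25*pi**2); evaluating from 0 to 4: ∫_{0}^{4} (t**2 + 2*t) cos(5*pi*t/4) dt = (-32/(5*pi**2)) - (32/(25*pi**2)) = -192/(25*pi**2).
Hence a_5 = (1/2)·(-192/(25*pi**2)) = -96/(25*pi**2).

-96/(25*pi**2)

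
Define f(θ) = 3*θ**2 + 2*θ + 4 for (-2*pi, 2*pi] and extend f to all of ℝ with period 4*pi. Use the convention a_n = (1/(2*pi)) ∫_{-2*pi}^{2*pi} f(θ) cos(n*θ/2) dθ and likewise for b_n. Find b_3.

8/3

b_3 = (1/(2*pi)) ∫_{-2*pi}^{2*pi} f(θ) sin(3*θ/2) dθ.
Integrating by parts twice (tabular method), an antiderivative of (3*θ**2 + 2*θ + 4) sin(3*θ/2) is -2*θ**2*cos(3*θ/2) + 8*θ*sin(3*θ/2)/3 - 4*θ*cos(3*θ/2)/3 + 8*sin(3*θ/2)/9 - 8*cos(3*θ/2)/9; evaluating from -2*pi to 2*pi: ∫_{-2*pi}^{2*pi} (3*θ**2 + 2*θ + 4) sin(3*θ/2) dθ = (8/9 + 8*pi/3 + 8*pi**2) - (-8*pi/3 + 8/9 + 8*pi**2) = 16*pi/3.
Hence b_3 = (1/(2*pi))·(16*pi/3) = 8/3.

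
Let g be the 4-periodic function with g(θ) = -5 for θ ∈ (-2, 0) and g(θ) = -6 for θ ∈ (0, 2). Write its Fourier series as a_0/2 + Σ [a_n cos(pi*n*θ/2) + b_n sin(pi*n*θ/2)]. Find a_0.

a_0 = 1/2 ∫_{-2}^{2} g(θ) dθ = 1/2 · (-22) = -11.

-11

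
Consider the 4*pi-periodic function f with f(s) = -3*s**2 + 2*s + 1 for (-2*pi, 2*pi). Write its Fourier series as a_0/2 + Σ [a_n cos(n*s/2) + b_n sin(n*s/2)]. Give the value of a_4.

-3

a_4 = (1/(2*pi)) ∫_{-2*pi}^{2*pi} f(s) cos(2*s) ds.
Integrating by parts twice (tabular method), an antiderivative of (-3*s**2 + 2*s + 1) cos(2*s) is -3*s**2*sin(2*s)/2 + s*sin(2*s) - 3*s*cos(2*s)/2 + 5*sin(2*s)/4 + cos(2*s)/2; evaluating from -2*pi to 2*pi: ∫_{-2*pi}^{2*pi} (-3*s**2 + 2*s + 1) cos(2*s) ds = (1/2 - 3*pi) - (1/2 + 3*pi) = -6*pi.
Hence a_4 = (1/(2*pi))·(-6*pi) = -3.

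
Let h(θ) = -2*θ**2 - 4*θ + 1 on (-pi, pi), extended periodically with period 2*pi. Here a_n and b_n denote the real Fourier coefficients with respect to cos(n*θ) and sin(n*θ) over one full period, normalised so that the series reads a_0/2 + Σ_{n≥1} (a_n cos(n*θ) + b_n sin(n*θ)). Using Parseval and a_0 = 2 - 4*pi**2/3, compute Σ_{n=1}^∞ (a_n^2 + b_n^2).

32*pi**2*(pi**2 + 15)/45

Parseval: a_0^2/2 + Σ_{n≥1} (a_n^2+b_n^2) = 1/pi ∫_{-pi}^{pi} h(θ)^2 dθ = 2 + 8*pi**2 + 8*pi**4/5.
Subtract a_0^2/2 = 2*(3 - 2*pi**2)**2/9: Σ (a_n^2+b_n^2) = 32*pi**2*(pi**2 + 15)/45.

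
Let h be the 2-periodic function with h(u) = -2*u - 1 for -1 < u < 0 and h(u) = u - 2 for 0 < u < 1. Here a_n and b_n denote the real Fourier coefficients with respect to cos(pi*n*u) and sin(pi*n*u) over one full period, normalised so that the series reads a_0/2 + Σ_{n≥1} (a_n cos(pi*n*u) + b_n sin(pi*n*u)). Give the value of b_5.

-3/(5*pi)

b_5 = ∫_{-1}^{1} h(u) sin(5*pi*u) du.
Split the integral at the breakpoints.
Integrating by parts (boundary term plus one more integral), an antiderivative of (-2*u - 1) sin(5*pi*u) is 2*u*cos(5*pi*u)/(5*pi) - 2*sin(5*pi*u)/(25*pi**2) + cos(5*pi*u)/(5*pi); evaluating from -1 to 0: ∫_{-1}^{0} (-2*u - 1) sin(5*pi*u) du = (1/(5*pi)) - (1/(5*pi)) = 0.
Integrating by parts (boundary term plus one more integral), an antiderivative of (u - 2) sin(5*pi*u) is -u*cos(5*pi*u)/(5*pi) + sin(5*pi*u)/(25*pi**2) + 2*cos(5*pi*u)/(5*pi); evaluating from 0 to 1: ∫_{0}^{1} (u - 2) sin(5*pi*u) du = (-1/(5*pi)) - (2/(5*pi)) = -3/(5*pi).
Summing the pieces gives b_5 = -3/(5*pi).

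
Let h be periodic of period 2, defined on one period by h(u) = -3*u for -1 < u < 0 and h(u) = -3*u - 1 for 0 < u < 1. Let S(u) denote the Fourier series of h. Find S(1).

-1/2

u = 1 differs from u = -1 by 1 full period(s), and the series is 2-periodic.
At u = -1 the one-sided limits are h(-1^-) = -4 and h(-1^+) = 3.
By Dirichlet's theorem the series converges to their average, [(-4) + (3)]/2 = -1/2.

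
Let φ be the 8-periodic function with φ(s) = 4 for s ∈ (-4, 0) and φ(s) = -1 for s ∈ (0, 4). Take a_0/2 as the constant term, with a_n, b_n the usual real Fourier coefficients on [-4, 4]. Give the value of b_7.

b_7 = 1/4 ∫_{-4}^{4} φ(s) sin(7*pi*s/4) ds.
Split the integral at the breakpoints.
Directly, an antiderivative of (4) sin(7*pi*s/4) is -16*cos(7*pi*s/4)/(7*pi); evaluating from -4 to 0: ∫_{-4}^{0} (4) sin(7*pi*s/4) ds = (-16/(7*pi)) - (16/(7*pi)) = -32/(7*pi).
Directly, an antiderivative of (-1) sin(7*pi*s/4) is 4*cos(7*pi*s/4)/(7*pi); evaluating from 0 to 4: ∫_{0}^{4} (-1) sin(7*pi*s/4) ds = (-4/(7*pi)) - (4/(7*pi)) = -8/(7*pi).
Summing the pieces and multiplying by (1/4) gives b_7 = -10/(7*pi).

-10/(7*pi)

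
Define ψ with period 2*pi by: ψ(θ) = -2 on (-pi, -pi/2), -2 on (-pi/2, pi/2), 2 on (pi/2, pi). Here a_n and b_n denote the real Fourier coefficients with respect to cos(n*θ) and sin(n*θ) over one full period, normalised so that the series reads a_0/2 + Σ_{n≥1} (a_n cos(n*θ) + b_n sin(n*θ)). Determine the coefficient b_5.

4/(5*pi)

b_5 = 1/pi ∫_{-pi}^{pi} ψ(θ) sin(5*θ) dθ.
Split the integral at the breakpoints.
Directly, an antiderivative of (-2) sin(5*θ) is 2*cos(5*θ)/5; evaluating from -pi to -pi/2: ∫_{-pi}^{-pi/2} (-2) sin(5*θ) dθ = (0) - (-2/5) = 2/5.
Directly, an antiderivative of (-2) sin(5*θ) is 2*cos(5*θ)/5; evaluating from -pi/2 to pi/2: ∫_{-pi/2}^{pi/2} (-2) sin(5*θ) dθ = (0) - (0) = 0.
Directly, an antiderivative of (2) sin(5*θ) is -2*cos(5*θ)/5; evaluating from pi/2 to pi: ∫_{pi/2}^{pi} (2) sin(5*θ) dθ = (2/5) - (0) = 2/5.
Summing the pieces and multiplying by (1/pi) gives b_5 = 4/(5*pi).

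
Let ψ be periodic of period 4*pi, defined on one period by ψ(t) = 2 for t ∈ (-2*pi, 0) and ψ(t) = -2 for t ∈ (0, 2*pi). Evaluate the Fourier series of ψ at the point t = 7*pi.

t = 7*pi differs from t = -pi by 2 full period(s), and the series is 4*pi-periodic.
ψ is continuous at t = -pi with value 2, so the series converges to 2 there.

2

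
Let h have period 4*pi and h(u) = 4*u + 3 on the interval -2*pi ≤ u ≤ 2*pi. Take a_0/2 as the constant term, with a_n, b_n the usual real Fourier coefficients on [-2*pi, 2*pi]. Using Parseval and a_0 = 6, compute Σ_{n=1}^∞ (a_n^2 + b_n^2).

Parseval: a_0^2/2 + Σ_{n≥1} (a_n^2+b_n^2) = (1/(2*pi)) ∫_{-2*pi}^{2*pi} h(u)^2 du = 18 + 128*pi**2/3.
Subtract a_0^2/2 = 18: Σ (a_n^2+b_n^2) = 128*pi**2/3.

128*pi**2/3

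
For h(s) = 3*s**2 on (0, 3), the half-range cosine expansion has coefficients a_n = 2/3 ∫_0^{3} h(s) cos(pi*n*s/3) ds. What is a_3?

-12/pi**2

a_3 = 2/3 ∫_0^{3} (3*s**2) cos(pi*s) ds.
Integrating by parts twice (tabular method), an antiderivative of (3*s**2) cos(pi*s) is 3*s**2*sin(pi*s)/pi + 6*s*cos(pi*s)/pi**2 - 6*sin(pi*s)/pi**3; evaluating from 0 to 3: ∫_{0}^{3} (3*s**2) cos(pi*s) ds = (-18/pi**2) - (0) = -18/pi**2.
Hence a_3 = (2/3)·(-18/pi**2) = -12/pi**2.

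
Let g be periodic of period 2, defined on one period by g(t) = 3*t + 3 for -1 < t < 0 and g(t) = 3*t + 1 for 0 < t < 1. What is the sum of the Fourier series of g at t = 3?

2

t = 3 differs from t = 1 by 1 full period(s), and the series is 2-periodic.
At t = 1 the one-sided limits are g(1^-) = 4 and g(1^+) = 0.
By Dirichlet's theorem the series converges to their average, [(4) + (0)]/2 = 2.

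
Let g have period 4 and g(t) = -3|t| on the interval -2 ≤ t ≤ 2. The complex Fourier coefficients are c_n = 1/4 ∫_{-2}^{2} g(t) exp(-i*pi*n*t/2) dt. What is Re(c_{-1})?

Since g is real-valued, Re(c_{-1}) = 1/4 ∫_{-2}^{2} g(t) cos(-pi*t/2) dt = a_{1}/2.
g is even and cos(-pi*t/2) is even, so the integrand is even: ∫_{-2}^{2} g(t) cos(-pi*t/2) dt = 2∫_0^{2} g(t) cos(-pi*t/2) dt.
Integrating by parts (boundary term plus one more integral), an antiderivative of (-3*t) cos(-pi*t/2) is -6*t*sin(pi*t/2)/pi - 12*cos(pi*t/2)/pi**2; evaluating from 0 to 2: ∫_{0}^{2} (-3*t) cos(-pi*t/2) dt = (12/pi**2) - (-12/pi**2) = 24/pi**2.
So ∫_{-2}^{2} g(t) cos(-pi*t/2) dt = 48/pi**2.
Hence Re(c_{-1}) = (1/4)·(48/pi**2) = 12/pi**2.

12/pi**2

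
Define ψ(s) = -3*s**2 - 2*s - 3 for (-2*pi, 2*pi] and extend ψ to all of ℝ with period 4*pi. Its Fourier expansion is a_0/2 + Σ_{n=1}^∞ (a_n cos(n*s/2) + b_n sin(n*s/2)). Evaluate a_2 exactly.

-12

a_2 = (1/(2*pi)) ∫_{-2*pi}^{2*pi} ψ(s) cos(s) ds.
Integrating by parts twice (tabular method), an antiderivative of (-3*s**2 - 2*s - 3) cos(s) is -3*s**2*sin(s) - 2*s*sin(s) - 6*s*cos(s) + 3*sin(s) - 2*cos(s); evaluating from -2*pi to 2*pi: ∫_{-2*pi}^{2*pi} (-3*s**2 - 2*s - 3) cos(s) ds = (-12*pi - 2) - (-2 + 12*pi) = -24*pi.
Hence a_2 = (1/(2*pi))·(-24*pi) = -12.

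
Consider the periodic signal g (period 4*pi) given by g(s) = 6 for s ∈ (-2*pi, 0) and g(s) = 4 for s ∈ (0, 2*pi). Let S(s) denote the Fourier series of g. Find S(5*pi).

4

s = 5*pi differs from s = pi by 1 full period(s), and the series is 4*pi-periodic.
g is continuous at s = pi with value 4, so the series converges to 4 there.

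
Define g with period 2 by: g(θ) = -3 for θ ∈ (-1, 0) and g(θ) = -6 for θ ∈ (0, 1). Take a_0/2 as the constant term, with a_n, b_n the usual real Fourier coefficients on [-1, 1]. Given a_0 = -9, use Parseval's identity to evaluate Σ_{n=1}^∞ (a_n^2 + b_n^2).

9/2

Parseval: a_0^2/2 + Σ_{n≥1} (a_n^2+b_n^2) = ∫_{-1}^{1} g(θ)^2 dθ = 45.
Subtract a_0^2/2 = 81/2: Σ (a_n^2+b_n^2) = 9/2.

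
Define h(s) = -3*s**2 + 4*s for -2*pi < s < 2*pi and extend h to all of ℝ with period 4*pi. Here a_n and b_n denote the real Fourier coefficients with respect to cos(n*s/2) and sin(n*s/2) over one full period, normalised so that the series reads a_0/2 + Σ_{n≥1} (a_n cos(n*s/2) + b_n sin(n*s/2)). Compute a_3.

16/3

a_3 = (1/(2*pi)) ∫_{-2*pi}^{2*pi} h(s) cos(3*s/2) ds.
Integrating by parts twice (tabular method), an antiderivative of (-3*s**2 + 4*s) cos(3*s/2) is -2*s**2*sin(3*s/2) + 8*s*sin(3*s/2)/3 - 8*s*cos(3*s/2)/3 + 16*sin(3*s/2)/9 + 16*cos(3*s/2)/9; evaluating from -2*pi to 2*pi: ∫_{-2*pi}^{2*pi} (-3*s**2 + 4*s) cos(3*s/2) ds = (-16/9 + 16*pi/3) - (-16*pi/3 - 16/9) = 32*pi/3.
Hence a_3 = (1/(2*pi))·(32*pi/3) = 16/3.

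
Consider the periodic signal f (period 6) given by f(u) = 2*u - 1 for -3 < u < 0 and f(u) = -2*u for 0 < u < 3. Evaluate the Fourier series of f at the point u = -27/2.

u = -27/2 differs from u = -3/2 by -2 full period(s), and the series is 6-periodic.
f is continuous at u = -3/2 with value -4, so the series converges to -4 there.

-4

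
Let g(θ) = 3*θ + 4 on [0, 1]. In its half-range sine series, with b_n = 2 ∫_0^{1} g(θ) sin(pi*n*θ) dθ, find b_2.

-3/pi

b_2 = 2 ∫_0^{1} (3*θ + 4) sin(2*pi*θ) dθ.
Integrating by parts (boundary term plus one more integral), an antiderivative of (3*θ + 4) sin(2*pi*θ) is -3*θ*cos(2*pi*θ)/(2*pi) + 3*sin(2*pi*θ)/(4*pi**2) - 2*cos(2*pi*θ)/pi; evaluating from 0 to 1: ∫_{0}^{1} (3*θ + 4) sin(2*pi*θ) dθ = (-7/(2*pi)) - (-2/pi) = -3/(2*pi).
Hence b_2 = 2·(-3/(2*pi)) = -3/pi.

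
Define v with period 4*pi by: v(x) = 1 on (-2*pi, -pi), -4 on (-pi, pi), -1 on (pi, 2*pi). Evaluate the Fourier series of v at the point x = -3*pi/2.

v is continuous at x = -3*pi/2 with value 1, so the series converges to 1 there.

1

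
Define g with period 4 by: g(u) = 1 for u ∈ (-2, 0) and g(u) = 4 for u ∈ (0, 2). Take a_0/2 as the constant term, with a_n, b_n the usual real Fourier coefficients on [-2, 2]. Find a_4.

a_4 = 1/2 ∫_{-2}^{2} g(u) cos(2*pi*u) du.
Split the integral at the breakpoints.
Directly, an antiderivative of (1) cos(2*pi*u) is sin(2*pi*u)/(2*pi); evaluating from -2 to 0: ∫_{-2}^{0} (1) cos(2*pi*u) du = (0) - (0) = 0.
Directly, an antiderivative of (4) cos(2*pi*u) is 2*sin(2*pi*u)/pi; evaluating from 0 to 2: ∫_{0}^{2} (4) cos(2*pi*u) du = (0) - (0) = 0.
Summing the pieces and multiplying by (1/2) gives a_4 = 0.

0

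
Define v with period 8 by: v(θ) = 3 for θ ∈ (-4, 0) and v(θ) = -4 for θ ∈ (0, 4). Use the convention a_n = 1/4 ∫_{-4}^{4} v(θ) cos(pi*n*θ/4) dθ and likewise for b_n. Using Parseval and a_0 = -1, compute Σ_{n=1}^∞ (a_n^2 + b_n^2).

49/2

Parseval: a_0^2/2 + Σ_{n≥1} (a_n^2+b_n^2) = 1/4 ∫_{-4}^{4} v(θ)^2 dθ = 25.
Subtract a_0^2/2 = 1/2: Σ (a_n^2+b_n^2) = 49/2.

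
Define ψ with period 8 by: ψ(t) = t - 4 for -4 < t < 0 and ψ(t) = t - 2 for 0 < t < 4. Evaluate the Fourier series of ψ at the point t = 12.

t = 12 differs from t = -4 by 2 full period(s), and the series is 8-periodic.
At t = -4 the one-sided limits are ψ(-4^-) = 2 and ψ(-4^+) = -8.
By Dirichlet's theorem the series converges to their average, [(2) + (-8)]/2 = -3.

-3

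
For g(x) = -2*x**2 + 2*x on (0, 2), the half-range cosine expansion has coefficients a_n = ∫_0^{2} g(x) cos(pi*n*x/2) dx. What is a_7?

16/(49*pi**2)

a_7 = ∫_0^{2} (-2*x**2 + 2*x) cos(7*pi*x/2) dx.
Integrating by parts twice (tabular method), an antiderivative of (-2*x**2 + 2*x) cos(7*pi*x/2) is -4*x**2*sin(7*pi*x/2)/(7*pi) + 4*x*sin(7*pi*x/2)/(7*pi) - 16*x*cos(7*pi*x/2)/(49*pi**2) + 32*sin(7*pi*x/2)/(343*pi**3) + 8*cos(7*pi*x/2)/(49*pi**2); evaluating from 0 to 2: ∫_{0}^{2} (-2*x**2 + 2*x) cos(7*pi*x/2) dx = (24/(49*pi**2)) - (8/(49*pi**2)) = 16/(49*pi**2).
Hence a_7 = 16/(49*pi**2).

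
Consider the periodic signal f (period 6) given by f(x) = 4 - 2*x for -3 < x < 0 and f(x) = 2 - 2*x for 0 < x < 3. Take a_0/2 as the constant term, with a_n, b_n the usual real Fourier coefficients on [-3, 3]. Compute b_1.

-16/pi

b_1 = 1/3 ∫_{-3}^{3} f(x) sin(pi*x/3) dx.
Split the integral at the breakpoints.
Integrating by parts (boundary term plus one more integral), an antiderivative of (4 - 2*x) sin(pi*x/3) is 6*x*cos(pi*x/3)/pi - 18*sin(pi*x/3)/pi**2 - 12*cos(pi*x/3)/pi; evaluating from -3 to 0: ∫_{-3}^{0} (4 - 2*x) sin(pi*x/3) dx = (-12/pi) - (30/pi) = -42/pi.
Integrating by parts (boundary term plus one more integral), an antiderivative of (2 - 2*x) sin(pi*x/3) is 6*x*cos(pi*x/3)/pi - 18*sin(pi*x/3)/pi**2 - 6*cos(pi*x/3)/pi; evaluating from 0 to 3: ∫_{0}^{3} (2 - 2*x) sin(pi*x/3) dx = (-12/pi) - (-6/pi) = -6/pi.
Summing the pieces and multiplying by (1/3) gives b_1 = -16/pi.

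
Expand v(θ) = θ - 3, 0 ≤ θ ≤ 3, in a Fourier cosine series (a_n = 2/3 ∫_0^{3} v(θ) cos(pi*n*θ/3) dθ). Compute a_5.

-12/(25*pi**2)

a_5 = 2/3 ∫_0^{3} (θ - 3) cos(5*pi*θ/3) dθ.
Integrating by parts (boundary term plus one more integral), an antiderivative of (θ - 3) cos(5*pi*θ/3) is 3*θ*sin(5*pi*θ/3)/(5*pi) - 9*sin(5*pi*θ/3)/(5*pi) + 9*cos(5*pi*θ/3)/(25*pi**2); evaluating from 0 to 3: ∫_{0}^{3} (θ - 3) cos(5*pi*θ/3) dθ = (-9/(25*pi**2)) - (9/(25*pi**2)) = -18/(25*pi**2).
Hence a_5 = (2/3)·(-18/(25*pi**2)) = -12/(25*pi**2).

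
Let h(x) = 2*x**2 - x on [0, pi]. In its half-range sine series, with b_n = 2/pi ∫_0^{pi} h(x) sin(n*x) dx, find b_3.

2*(-9*pi - 8 + 18*pi**2)/(27*pi)

b_3 = 2/pi ∫_0^{pi} (2*x**2 - x) sin(3*x) dx.
Integrating by parts twice (tabular method), an antiderivative of (2*x**2 - x) sin(3*x) is -2*x**2*cos(3*x)/3 + 4*x*sin(3*x)/9 + x*cos(3*x)/3 - sin(3*x)/9 + 4*cos(3*x)/27; evaluating from 0 to pi: ∫_{0}^{pi} (2*x**2 - x) sin(3*x) dx = (-pi/3 - 4/27 + 2*pi**2/3) - (4/27) = -pi/3 - 8/27 + 2*pi**2/3.
Hence b_3 = (2/pi)·(-pi/3 - 8/27 + 2*pi**2/3) = 2*(-9*pi - 8 + 18*pi**2)/(27*pi).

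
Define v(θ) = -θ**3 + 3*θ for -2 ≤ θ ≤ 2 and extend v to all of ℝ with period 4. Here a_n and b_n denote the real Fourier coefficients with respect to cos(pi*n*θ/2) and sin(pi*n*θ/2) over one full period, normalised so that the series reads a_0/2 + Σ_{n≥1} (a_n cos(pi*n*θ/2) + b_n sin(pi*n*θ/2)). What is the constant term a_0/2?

0

a_0 = 1/2 ∫_{-2}^{2} v(θ) dθ = 1/2 · (0) = 0.
So the constant term a_0/2 = 0.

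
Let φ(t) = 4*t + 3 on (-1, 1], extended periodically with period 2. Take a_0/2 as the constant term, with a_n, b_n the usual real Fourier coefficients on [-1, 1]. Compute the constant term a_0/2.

3

a_0 = ∫_{-1}^{1} φ(t) dt = 6.
So the constant term a_0/2 = 3.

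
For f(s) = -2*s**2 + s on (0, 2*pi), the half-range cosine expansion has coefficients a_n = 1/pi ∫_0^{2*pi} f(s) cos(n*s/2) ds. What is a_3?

8*(-1 + 4*pi)/(9*pi)

a_3 = 1/pi ∫_0^{2*pi} (-2*s**2 + s) cos(3*s/2) ds.
Integrating by parts twice (tabular method), an antiderivative of (-2*s**2 + s) cos(3*s/2) is -4*s**2*sin(3*s/2)/3 + 2*s*sin(3*s/2)/3 - 16*s*cos(3*s/2)/9 + 32*sin(3*s/2)/27 + 4*cos(3*s/2)/9; evaluating from 0 to 2*pi: ∫_{0}^{2*pi} (-2*s**2 + s) cos(3*s/2) ds = (-4/9 + 32*pi/9) - (4/9) = -8/9 + 32*pi/9.
Hence a_3 = (1/pi)·(-8/9 + 32*pi/9) = 8*(-1 + 4*pi)/(9*pi).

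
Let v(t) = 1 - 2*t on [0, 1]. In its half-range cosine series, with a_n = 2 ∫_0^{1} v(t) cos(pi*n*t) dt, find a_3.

a_3 = 2 ∫_0^{1} (1 - 2*t) cos(3*pi*t) dt.
Integrating by parts (boundary term plus one more integral), an antiderivative of (1 - 2*t) cos(3*pi*t) is -2*t*sin(3*pi*t)/(3*pi) + sin(3*pi*t)/(3*pi) - 2*cos(3*pi*t)/(9*pi**2); evaluating from 0 to 1: ∫_{0}^{1} (1 - 2*t) cos(3*pi*t) dt = (2/(9*pi**2)) - (-2/(9*pi**2)) = 4/(9*pi**2).
Hence a_3 = 2·(4/(9*pi**2)) = 8/(9*pi**2).

8/(9*pi**2)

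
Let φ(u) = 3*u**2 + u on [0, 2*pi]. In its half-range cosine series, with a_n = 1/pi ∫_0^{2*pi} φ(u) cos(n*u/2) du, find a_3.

8*(-6*pi - 1)/(9*pi)

a_3 = 1/pi ∫_0^{2*pi} (3*u**2 + u) cos(3*u/2) du.
Integrating by parts twice (tabular method), an antiderivative of (3*u**2 + u) cos(3*u/2) is 2*u**2*sin(3*u/2) + 2*u*sin(3*u/2)/3 + 8*u*cos(3*u/2)/3 - 16*sin(3*u/2)/9 + 4*cos(3*u/2)/9; evaluating from 0 to 2*pi: ∫_{0}^{2*pi} (3*u**2 + u) cos(3*u/2) du = (-16*pi/3 - 4/9) - (4/9) = -16*pi/3 - 8/9.
Hence a_3 = (1/pi)·(-16*pi/3 - 8/9) = 8*(-6*pi - 1)/(9*pi).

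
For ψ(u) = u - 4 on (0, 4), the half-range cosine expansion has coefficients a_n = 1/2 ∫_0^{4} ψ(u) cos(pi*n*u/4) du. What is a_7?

-16/(49*pi**2)

a_7 = 1/2 ∫_0^{4} (u - 4) cos(7*pi*u/4) du.
Integrating by parts (boundary term plus one more integral), an antiderivative of (u - 4) cos(7*pi*u/4) is 4*u*sin(7*pi*u/4)/(7*pi) - 16*sin(7*pi*u/4)/(7*pi) + 16*cos(7*pi*u/4)/(49*pi**2); evaluating from 0 to 4: ∫_{0}^{4} (u - 4) cos(7*pi*u/4) du = (-16/(49*pi**2)) - (16/(49*pi**2)) = -32/(49*pi**2).
Hence a_7 = (1/2)·(-32/(49*pi**2)) = -16/(49*pi**2).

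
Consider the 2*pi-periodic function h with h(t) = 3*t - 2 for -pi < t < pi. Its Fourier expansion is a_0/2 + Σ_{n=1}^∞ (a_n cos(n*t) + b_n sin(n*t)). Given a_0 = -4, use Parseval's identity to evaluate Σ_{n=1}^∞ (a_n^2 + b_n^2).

Parseval: a_0^2/2 + Σ_{n≥1} (a_n^2+b_n^2) = 1/pi ∫_{-pi}^{pi} h(t)^2 dt = 8 + 6*pi**2.
Subtract a_0^2/2 = 8: Σ (a_n^2+b_n^2) = 6*pi**2.

6*pi**2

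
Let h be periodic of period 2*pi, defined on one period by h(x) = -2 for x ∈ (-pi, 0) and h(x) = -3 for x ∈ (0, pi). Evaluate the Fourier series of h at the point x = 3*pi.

-5/2

x = 3*pi differs from x = pi by 1 full period(s), and the series is 2*pi-periodic.
At x = pi the one-sided limits are h(pi^-) = -3 and h(pi^+) = -2.
By Dirichlet's theorem the series converges to their average, [(-3) + (-2)]/2 = -5/2.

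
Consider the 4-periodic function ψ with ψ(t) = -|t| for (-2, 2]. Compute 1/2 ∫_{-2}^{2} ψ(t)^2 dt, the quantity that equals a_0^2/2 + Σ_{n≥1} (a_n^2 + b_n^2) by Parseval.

1/2 ∫_{-2}^{2} ψ(t)^2 dt = 1/2 · (16/3) = 8/3.

8/3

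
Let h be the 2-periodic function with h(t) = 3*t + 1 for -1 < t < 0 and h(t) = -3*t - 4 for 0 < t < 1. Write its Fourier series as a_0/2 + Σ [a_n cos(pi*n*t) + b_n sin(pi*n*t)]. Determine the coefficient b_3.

b_3 = ∫_{-1}^{1} h(t) sin(3*pi*t) dt.
Split the integral at the breakpoints.
Integrating by parts (boundary term plus one more integral), an antiderivative of (3*t + 1) sin(3*pi*t) is -t*cos(3*pi*t)/pi + sin(3*pi*t)/(3*pi**2) - cos(3*pi*t)/(3*pi); evaluating from -1 to 0: ∫_{-1}^{0} (3*t + 1) sin(3*pi*t) dt = (-1/(3*pi)) - (-2/(3*pi)) = 1/(3*pi).
Integrating by parts (boundary term plus one more integral), an antiderivative of (-3*t - 4) sin(3*pi*t) is t*cos(3*pi*t)/pi - sin(3*pi*t)/(3*pi**2) + 4*cos(3*pi*t)/(3*pi); evaluating from 0 to 1: ∫_{0}^{1} (-3*t - 4) sin(3*pi*t) dt = (-7/(3*pi)) - (4/(3*pi)) = -11/(3*pi).
Summing the pieces gives b_3 = -10/(3*pi).

-10/(3*pi)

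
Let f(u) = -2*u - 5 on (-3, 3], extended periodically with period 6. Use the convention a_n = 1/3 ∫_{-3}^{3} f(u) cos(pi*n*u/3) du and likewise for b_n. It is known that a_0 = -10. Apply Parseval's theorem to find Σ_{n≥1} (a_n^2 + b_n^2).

Parseval: a_0^2/2 + Σ_{n≥1} (a_n^2+b_n^2) = 1/3 ∫_{-3}^{3} f(u)^2 du = 74.
Subtract a_0^2/2 = 50: Σ (a_n^2+b_n^2) = 24.

24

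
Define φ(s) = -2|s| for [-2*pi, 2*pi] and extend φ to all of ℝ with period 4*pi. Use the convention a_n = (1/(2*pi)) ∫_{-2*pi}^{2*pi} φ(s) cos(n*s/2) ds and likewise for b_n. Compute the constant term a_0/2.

-2*pi

a_0 = (1/(2*pi)) ∫_{-2*pi}^{2*pi} φ(s) ds = (1/(2*pi)) · (-8*pi**2) = -4*pi.
So the constant term a_0/2 = -2*pi.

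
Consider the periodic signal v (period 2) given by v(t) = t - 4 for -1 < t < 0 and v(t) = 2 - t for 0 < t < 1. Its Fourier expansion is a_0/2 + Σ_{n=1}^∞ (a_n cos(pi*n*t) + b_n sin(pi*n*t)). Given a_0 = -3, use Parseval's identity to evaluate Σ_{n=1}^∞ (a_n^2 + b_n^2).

Parseval: a_0^2/2 + Σ_{n≥1} (a_n^2+b_n^2) = ∫_{-1}^{1} v(t)^2 dt = 68/3.
Subtract a_0^2/2 = 9/2: Σ (a_n^2+b_n^2) = 109/6.

109/6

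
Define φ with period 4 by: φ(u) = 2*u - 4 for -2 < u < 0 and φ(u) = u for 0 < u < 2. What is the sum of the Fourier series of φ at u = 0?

At u = 0 the one-sided limits are φ(0^-) = -4 and φ(0^+) = 0.
By Dirichlet's theorem the series converges to their average, [(-4) + (0)]/2 = -2.

-2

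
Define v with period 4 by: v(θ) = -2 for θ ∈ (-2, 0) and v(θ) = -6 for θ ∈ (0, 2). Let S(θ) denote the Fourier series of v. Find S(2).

At θ = 2 the one-sided limits are v(2^-) = -6 and v(2^+) = -2.
By Dirichlet's theorem the series converges to their average, [(-6) + (-2)]/2 = -4.

-4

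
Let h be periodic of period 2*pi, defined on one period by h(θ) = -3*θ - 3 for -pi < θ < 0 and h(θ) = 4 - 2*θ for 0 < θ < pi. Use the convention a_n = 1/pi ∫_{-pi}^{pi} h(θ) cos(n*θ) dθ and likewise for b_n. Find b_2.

b_2 = 1/pi ∫_{-pi}^{pi} h(θ) sin(2*θ) dθ.
Split the integral at the breakpoints.
Integrating by parts (boundary term plus one more integral), an antiderivative of (-3*θ - 3) sin(2*θ) is 3*θ*cos(2*θ)/2 - 3*sin(2*θ)/4 + 3*cos(2*θ)/2; evaluating from -pi to 0: ∫_{-pi}^{0} (-3*θ - 3) sin(2*θ) dθ = (3/2) - (3/2 - 3*pi/2) = 3*pi/2.
Integrating by parts (boundary term plus one more integral), an antiderivative of (4 - 2*θ) sin(2*θ) is θ*cos(2*θ) - sin(2*θ)/2 - 2*cos(2*θ); evaluating from 0 to pi: ∫_{0}^{pi} (4 - 2*θ) sin(2*θ) dθ = (-2 + pi) - (-2) = pi.
Summing the pieces and multiplying by (1/pi) gives b_2 = 5/2.

5/2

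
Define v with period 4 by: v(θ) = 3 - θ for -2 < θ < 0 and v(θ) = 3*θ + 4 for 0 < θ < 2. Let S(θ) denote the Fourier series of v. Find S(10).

θ = 10 differs from θ = 2 by 2 full period(s), and the series is 4-periodic.
At θ = 2 the one-sided limits are v(2^-) = 10 and v(2^+) = 5.
By Dirichlet's theorem the series converges to their average, [(10) + (5)]/2 = 15/2.

15/2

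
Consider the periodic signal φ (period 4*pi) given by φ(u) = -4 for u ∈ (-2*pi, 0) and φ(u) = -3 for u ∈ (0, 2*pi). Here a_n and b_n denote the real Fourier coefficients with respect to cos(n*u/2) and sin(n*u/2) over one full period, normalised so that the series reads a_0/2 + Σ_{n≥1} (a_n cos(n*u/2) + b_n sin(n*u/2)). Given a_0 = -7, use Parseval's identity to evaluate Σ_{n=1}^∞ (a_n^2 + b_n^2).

1/2

Parseval: a_0^2/2 + Σ_{n≥1} (a_n^2+b_n^2) = (1/(2*pi)) ∫_{-2*pi}^{2*pi} φ(u)^2 du = 25.
Subtract a_0^2/2 = 49/2: Σ (a_n^2+b_n^2) = 1/2.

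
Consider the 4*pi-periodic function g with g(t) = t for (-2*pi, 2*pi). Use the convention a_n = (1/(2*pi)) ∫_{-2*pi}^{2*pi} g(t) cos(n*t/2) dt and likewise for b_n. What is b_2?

-2

b_2 = (1/(2*pi)) ∫_{-2*pi}^{2*pi} g(t) sin(t) dt.
g is odd and sin(t) is odd, so the integrand is even and b_2 = 1/pi ∫_0^{2*pi} g(t) sin(t) dt.
Integrating by parts (boundary term plus one more integral), an antiderivative of (t) sin(t) is -t*cos(t) + sin(t); evaluating from 0 to 2*pi: ∫_{0}^{2*pi} (t) sin(t) dt = (-2*pi) - (0) = -2*pi.
Hence b_2 = (1/pi)·(-2*pi) = -2.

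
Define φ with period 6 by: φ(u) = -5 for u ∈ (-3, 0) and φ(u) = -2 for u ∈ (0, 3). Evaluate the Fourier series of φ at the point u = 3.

-7/2

u = 3 differs from u = -3 by 1 full period(s), and the series is 6-periodic.
At u = -3 the one-sided limits are φ(-3^-) = -2 and φ(-3^+) = -5.
By Dirichlet's theorem the series converges to their average, [(-2) + (-5)]/2 = -7/2.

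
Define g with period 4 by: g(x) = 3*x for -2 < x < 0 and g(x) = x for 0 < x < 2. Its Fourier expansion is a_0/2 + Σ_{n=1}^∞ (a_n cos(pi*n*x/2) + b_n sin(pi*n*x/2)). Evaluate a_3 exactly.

8/(9*pi**2)

a_3 = 1/2 ∫_{-2}^{2} g(x) cos(3*pi*x/2) dx.
Split the integral at the breakpoints.
Integrating by parts (boundary term plus one more integral), an antiderivative of (3*x) cos(3*pi*x/2) is 2*x*sin(3*pi*x/2)/pi + 4*cos(3*pi*x/2)/(3*pi**2); evaluating from -2 to 0: ∫_{-2}^{0} (3*x) cos(3*pi*x/2) dx = (4/(3*pi**2)) - (-4/(3*pi**2)) = 8/(3*pi**2).
Integrating by parts (boundary term plus one more integral), an antiderivative of (x) cos(3*pi*x/2) is 2*x*sin(3*pi*x/2)/(3*pi) + 4*cos(3*pi*x/2)/(9*pi**2); evaluating from 0 to 2: ∫_{0}^{2} (x) cos(3*pi*x/2) dx = (-4/(9*pi**2)) - (4/(9*pi**2)) = -8/(9*pi**2).
Summing the pieces and multiplying by (1/2) gives a_3 = 8/(9*pi**2).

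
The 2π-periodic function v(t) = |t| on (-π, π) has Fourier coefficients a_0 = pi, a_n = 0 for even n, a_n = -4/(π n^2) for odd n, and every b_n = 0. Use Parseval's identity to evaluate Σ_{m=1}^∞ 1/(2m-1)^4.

Parseval: a_0^2/2 + Σ a_n^2 = (1/π) ∫_{-π}^{π} v(t)^2 dt = 2*pi**2/3.
Subtract a_0^2/2 = pi**2/2: Σ a_n^2 = pi**2/6.
Only odd n contribute, with a_n^2 = 16/(π^2 n^4), so Σ_{m≥1} 1/(2m-1)^4 = π^2·(pi**2/6)/16 = pi**4/96.

pi**4/96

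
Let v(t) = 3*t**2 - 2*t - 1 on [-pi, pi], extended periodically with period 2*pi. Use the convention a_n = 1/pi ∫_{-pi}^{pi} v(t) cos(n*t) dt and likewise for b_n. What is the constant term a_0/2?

-1 + pi**2

a_0 = 1/pi ∫_{-pi}^{pi} v(t) dt = 1/pi · (2*pi*(-1 + pi**2)) = -2 + 2*pi**2.
So the constant term a_0/2 = -1 + pi**2.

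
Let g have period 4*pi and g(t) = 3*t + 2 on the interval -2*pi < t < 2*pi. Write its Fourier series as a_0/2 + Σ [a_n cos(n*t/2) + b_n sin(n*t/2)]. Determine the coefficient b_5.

b_5 = (1/(2*pi)) ∫_{-2*pi}^{2*pi} g(t) sin(5*t/2) dt.
Integrating by parts (boundary term plus one more integral), an antiderivative of (3*t + 2) sin(5*t/2) is -6*t*cos(5*t/2)/5 + 12*sin(5*t/2)/25 - 4*cos(5*t/2)/5; evaluating from -2*pi to 2*pi: ∫_{-2*pi}^{2*pi} (3*t + 2) sin(5*t/2) dt = (4/5 + 12*pi/5) - (4/5 - 12*pi/5) = 24*pi/5.
Hence b_5 = (1/(2*pi))·(24*pi/5) = 12/5.

12/5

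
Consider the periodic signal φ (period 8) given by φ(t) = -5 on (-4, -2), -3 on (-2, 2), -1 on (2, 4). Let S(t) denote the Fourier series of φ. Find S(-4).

-3

At t = -4 the one-sided limits are φ(-4^-) = -1 and φ(-4^+) = -5.
By Dirichlet's theorem the series converges to their average, [(-1) + (-5)]/2 = -3.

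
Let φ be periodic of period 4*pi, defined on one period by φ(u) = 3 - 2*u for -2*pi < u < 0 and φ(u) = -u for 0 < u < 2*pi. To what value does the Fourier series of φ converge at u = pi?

-pi

φ is continuous at u = pi with value -pi, so the series converges to -pi there.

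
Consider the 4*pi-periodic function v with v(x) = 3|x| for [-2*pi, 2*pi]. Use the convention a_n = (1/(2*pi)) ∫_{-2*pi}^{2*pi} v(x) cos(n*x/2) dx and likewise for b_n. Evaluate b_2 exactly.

b_2 = (1/(2*pi)) ∫_{-2*pi}^{2*pi} v(x) sin(x) dx.
v is even and sin(x) is odd, so the integrand is odd over a symmetric interval and the integral vanishes.

0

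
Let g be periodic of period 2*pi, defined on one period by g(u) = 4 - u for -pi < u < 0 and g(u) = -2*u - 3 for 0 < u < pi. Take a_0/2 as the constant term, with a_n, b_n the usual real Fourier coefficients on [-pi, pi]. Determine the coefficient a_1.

2/pi

a_1 = 1/pi ∫_{-pi}^{pi} g(u) cos(u) du.
Split the integral at the breakpoints.
Integrating by parts (boundary term plus one more integral), an antiderivative of (4 - u) cos(u) is -u*sin(u) + 4*sin(u) - cos(u); evaluating from -pi to 0: ∫_{-pi}^{0} (4 - u) cos(u) du = (-1) - (1) = -2.
Integrating by parts (boundary term plus one more integral), an antiderivative of (-2*u - 3) cos(u) is -2*u*sin(u) - 3*sin(u) - 2*cos(u); evaluating from 0 to pi: ∫_{0}^{pi} (-2*u - 3) cos(u) du = (2) - (-2) = 4.
Summing the pieces and multiplying by (1/pi) gives a_1 = 2/pi.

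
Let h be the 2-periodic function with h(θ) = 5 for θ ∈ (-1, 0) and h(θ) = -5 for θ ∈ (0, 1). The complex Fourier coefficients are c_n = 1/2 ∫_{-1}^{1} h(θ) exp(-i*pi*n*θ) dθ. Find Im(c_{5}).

Since h is real-valued, Im(c_{5}) = -1/2 ∫_{-1}^{1} h(θ) sin(5*pi*θ) dθ = -b_{5}/2.
h is odd and sin(5*pi*θ) is odd, so the integrand is even: ∫_{-1}^{1} h(θ) sin(5*pi*θ) dθ = 2∫_0^{1} h(θ) sin(5*pi*θ) dθ.
Directly, an antiderivative of (-5) sin(5*pi*θ) is cos(5*pi*θ)/pi; evaluating from 0 to 1: ∫_{0}^{1} (-5) sin(5*pi*θ) dθ = (-1/pi) - (1/pi) = -2/pi.
So ∫_{-1}^{1} h(θ) sin(5*pi*θ) dθ = -4/pi.
Hence Im(c_{5}) = (-1/2)·(-4/pi) = 2/pi.

2/pi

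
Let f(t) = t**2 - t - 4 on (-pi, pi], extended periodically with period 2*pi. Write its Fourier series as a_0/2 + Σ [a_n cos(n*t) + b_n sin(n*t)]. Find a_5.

a_5 = 1/pi ∫_{-pi}^{pi} f(t) cos(5*t) dt.
Integrating by parts twice (tabular method), an antiderivative of (t**2 - t - 4) cos(5*t) is t**2*sin(5*t)/5 - t*sin(5*t)/5 + 2*t*cos(5*t)/25 - 102*sin(5*t)/125 - cos(5*t)/25; evaluating from -pi to pi: ∫_{-pi}^{pi} (t**2 - t - 4) cos(5*t) dt = (1/25 - 2*pi/25) - (1/25 + 2*pi/25) = -4*pi/25.
Hence a_5 = (1/pi)·(-4*pi/25) = -4/25.

-4/25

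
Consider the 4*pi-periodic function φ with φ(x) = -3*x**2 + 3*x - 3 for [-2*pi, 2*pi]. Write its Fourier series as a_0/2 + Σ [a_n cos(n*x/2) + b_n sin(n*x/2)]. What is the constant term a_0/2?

a_0 = (1/(2*pi)) ∫_{-2*pi}^{2*pi} φ(x) dx = (1/(2*pi)) · (-16*pi**3 - 12*pi) = -8*pi**2 - 6.
So the constant term a_0/2 = -4*pi**2 - 3.

-4*pi**2 - 3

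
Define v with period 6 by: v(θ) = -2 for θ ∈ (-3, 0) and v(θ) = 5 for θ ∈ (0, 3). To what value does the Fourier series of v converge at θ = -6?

θ = -6 differs from θ = 0 by -1 full period(s), and the series is 6-periodic.
At θ = 0 the one-sided limits are v(0^-) = -2 and v(0^+) = 5.
By Dirichlet's theorem the series converges to their average, [(-2) + (5)]/2 = 3/2.

3/2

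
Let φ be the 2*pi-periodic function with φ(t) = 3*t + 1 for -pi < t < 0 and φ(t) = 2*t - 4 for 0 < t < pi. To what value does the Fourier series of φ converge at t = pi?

-pi/2 - 3/2

t = pi differs from t = -pi by 1 full period(s), and the series is 2*pi-periodic.
At t = -pi the one-sided limits are φ(-pi^-) = -4 + 2*pi and φ(-pi^+) = 1 - 3*pi.
By Dirichlet's theorem the series converges to their average, [(-4 + 2*pi) + (1 - 3*pi)]/2 = -pi/2 - 3/2.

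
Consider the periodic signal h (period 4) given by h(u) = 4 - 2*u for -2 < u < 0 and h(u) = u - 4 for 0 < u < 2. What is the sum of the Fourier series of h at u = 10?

u = 10 differs from u = 2 by 2 full period(s), and the series is 4-periodic.
At u = 2 the one-sided limits are h(2^-) = -2 and h(2^+) = 8.
By Dirichlet's theorem the series converges to their average, [(-2) + (8)]/2 = 3.

3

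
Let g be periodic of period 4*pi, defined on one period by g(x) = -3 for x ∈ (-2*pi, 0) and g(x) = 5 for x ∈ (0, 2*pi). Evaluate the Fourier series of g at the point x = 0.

1

At x = 0 the one-sided limits are g(0^-) = -3 and g(0^+) = 5.
By Dirichlet's theorem the series converges to their average, [(-3) + (5)]/2 = 1.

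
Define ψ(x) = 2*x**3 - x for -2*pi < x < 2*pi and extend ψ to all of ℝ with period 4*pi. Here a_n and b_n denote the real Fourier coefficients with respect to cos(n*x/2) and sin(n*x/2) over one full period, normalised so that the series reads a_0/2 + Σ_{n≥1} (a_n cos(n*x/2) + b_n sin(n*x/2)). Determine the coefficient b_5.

-292/125 + 32*pi**2/5

b_5 = (1/(2*pi)) ∫_{-2*pi}^{2*pi} ψ(x) sin(5*x/2) dx.
ψ is odd and sin(5*x/2) is odd, so the integrand is even and b_5 = 1/pi ∫_0^{2*pi} ψ(x) sin(5*x/2) dx.
Integrating by parts three times (tabular method), an antiderivative of (2*x**3 - x) sin(5*x/2) is -4*x**3*cos(5*x/2)/5 + 24*x**2*sin(5*x/2)/25 + 146*x*cos(5*x/2)/125 - 292*sin(5*x/2)/625; evaluating from 0 to 2*pi: ∫_{0}^{2*pi} (2*x**3 - x) sin(5*x/2) dx = (4*pi*(-73 + 200*pi**2)/125) - (0) = 4*pi*(-73 + 200*pi**2)/125.
Hence b_5 = (1/pi)·(4*pi*(-73 + 200*pi**2)/125) = -292/125 + 32*pi**2/5.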